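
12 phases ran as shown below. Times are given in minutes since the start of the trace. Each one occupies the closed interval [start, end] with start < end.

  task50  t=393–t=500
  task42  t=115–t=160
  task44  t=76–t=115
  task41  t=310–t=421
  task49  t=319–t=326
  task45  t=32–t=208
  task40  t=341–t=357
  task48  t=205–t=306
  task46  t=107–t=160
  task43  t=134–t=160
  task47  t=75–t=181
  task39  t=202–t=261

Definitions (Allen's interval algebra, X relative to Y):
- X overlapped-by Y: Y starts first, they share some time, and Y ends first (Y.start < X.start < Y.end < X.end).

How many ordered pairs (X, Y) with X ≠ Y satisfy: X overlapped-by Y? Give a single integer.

5

Checking all 132 ordered pairs for relation 'overlapped-by'; matching pairs in alphabetical order:
(task39, task45): task39 overlapped-by task45 ✓
(task46, task44): task46 overlapped-by task44 ✓
(task48, task39): task48 overlapped-by task39 ✓
(task48, task45): task48 overlapped-by task45 ✓
(task50, task41): task50 overlapped-by task41 ✓
Count: 5.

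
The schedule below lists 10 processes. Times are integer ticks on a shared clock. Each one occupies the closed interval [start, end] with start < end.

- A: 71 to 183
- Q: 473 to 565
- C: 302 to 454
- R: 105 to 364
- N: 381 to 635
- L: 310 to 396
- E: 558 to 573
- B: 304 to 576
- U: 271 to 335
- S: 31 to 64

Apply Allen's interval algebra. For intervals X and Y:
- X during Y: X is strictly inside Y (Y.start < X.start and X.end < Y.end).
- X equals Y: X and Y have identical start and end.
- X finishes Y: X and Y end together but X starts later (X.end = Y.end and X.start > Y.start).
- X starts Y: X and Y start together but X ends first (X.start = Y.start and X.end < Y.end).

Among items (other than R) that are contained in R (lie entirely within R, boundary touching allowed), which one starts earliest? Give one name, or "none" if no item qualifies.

Target R = [105, 364].
A [71, 183] → overlaps → excluded.
B [304, 576] → overlapped-by → excluded.
C [302, 454] → overlapped-by → excluded.
E [558, 573] → after → excluded.
L [310, 396] → overlapped-by → excluded.
N [381, 635] → after → excluded.
Q [473, 565] → after → excluded.
S [31, 64] → before → excluded.
U [271, 335] → during → candidate.
Among candidates, earliest start is 271 → U.

U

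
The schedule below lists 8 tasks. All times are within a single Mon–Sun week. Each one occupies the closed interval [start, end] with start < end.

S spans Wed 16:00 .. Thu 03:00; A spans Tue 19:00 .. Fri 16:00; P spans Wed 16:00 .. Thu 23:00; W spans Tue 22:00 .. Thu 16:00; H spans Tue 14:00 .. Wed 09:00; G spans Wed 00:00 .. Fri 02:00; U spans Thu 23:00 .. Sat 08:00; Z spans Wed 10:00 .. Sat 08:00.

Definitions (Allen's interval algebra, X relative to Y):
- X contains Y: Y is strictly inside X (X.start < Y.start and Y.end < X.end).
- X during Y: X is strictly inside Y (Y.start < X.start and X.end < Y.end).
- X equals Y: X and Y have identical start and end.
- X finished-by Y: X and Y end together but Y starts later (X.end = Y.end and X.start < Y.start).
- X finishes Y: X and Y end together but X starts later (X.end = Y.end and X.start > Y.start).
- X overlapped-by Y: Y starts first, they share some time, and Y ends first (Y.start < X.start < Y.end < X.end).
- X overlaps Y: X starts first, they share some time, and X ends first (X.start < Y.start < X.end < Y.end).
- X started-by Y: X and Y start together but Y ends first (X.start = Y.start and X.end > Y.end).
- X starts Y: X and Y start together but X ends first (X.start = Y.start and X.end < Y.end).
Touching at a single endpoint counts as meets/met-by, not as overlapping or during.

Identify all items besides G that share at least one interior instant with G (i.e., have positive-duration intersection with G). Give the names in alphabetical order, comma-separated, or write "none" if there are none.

Target G = [Wed 00:00, Fri 02:00].
A [Tue 19:00, Fri 16:00] → contains → yes.
H [Tue 14:00, Wed 09:00] → overlaps → yes.
P [Wed 16:00, Thu 23:00] → during → yes.
S [Wed 16:00, Thu 03:00] → during → yes.
U [Thu 23:00, Sat 08:00] → overlapped-by → yes.
W [Tue 22:00, Thu 16:00] → overlaps → yes.
Z [Wed 10:00, Sat 08:00] → overlapped-by → yes.
Result: A, H, P, S, U, W, Z.

A, H, P, S, U, W, Z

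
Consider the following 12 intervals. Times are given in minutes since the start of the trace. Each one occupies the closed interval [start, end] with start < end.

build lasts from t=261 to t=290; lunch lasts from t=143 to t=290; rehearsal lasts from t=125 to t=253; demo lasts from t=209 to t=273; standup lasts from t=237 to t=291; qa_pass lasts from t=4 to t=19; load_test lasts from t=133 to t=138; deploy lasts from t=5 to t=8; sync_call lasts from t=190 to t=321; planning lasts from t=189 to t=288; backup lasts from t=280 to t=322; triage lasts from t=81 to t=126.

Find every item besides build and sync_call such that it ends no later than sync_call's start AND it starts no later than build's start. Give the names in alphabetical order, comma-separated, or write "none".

deploy, load_test, qa_pass, triage

Conditions: its end is no later than sync_call's start (X.end <= t=190) AND its start is no later than build's start (X.start <= t=261).
backup: end t=322 <= t=190? ✗; start t=280 <= t=261? ✗ → no.
demo: end t=273 <= t=190? ✗; start t=209 <= t=261? ✓ → no.
deploy: end t=8 <= t=190? ✓; start t=5 <= t=261? ✓ → yes.
load_test: end t=138 <= t=190? ✓; start t=133 <= t=261? ✓ → yes.
lunch: end t=290 <= t=190? ✗; start t=143 <= t=261? ✓ → no.
planning: end t=288 <= t=190? ✗; start t=189 <= t=261? ✓ → no.
qa_pass: end t=19 <= t=190? ✓; start t=4 <= t=261? ✓ → yes.
rehearsal: end t=253 <= t=190? ✗; start t=125 <= t=261? ✓ → no.
standup: end t=291 <= t=190? ✗; start t=237 <= t=261? ✓ → no.
triage: end t=126 <= t=190? ✓; start t=81 <= t=261? ✓ → yes.
Result: deploy, load_test, qa_pass, triage.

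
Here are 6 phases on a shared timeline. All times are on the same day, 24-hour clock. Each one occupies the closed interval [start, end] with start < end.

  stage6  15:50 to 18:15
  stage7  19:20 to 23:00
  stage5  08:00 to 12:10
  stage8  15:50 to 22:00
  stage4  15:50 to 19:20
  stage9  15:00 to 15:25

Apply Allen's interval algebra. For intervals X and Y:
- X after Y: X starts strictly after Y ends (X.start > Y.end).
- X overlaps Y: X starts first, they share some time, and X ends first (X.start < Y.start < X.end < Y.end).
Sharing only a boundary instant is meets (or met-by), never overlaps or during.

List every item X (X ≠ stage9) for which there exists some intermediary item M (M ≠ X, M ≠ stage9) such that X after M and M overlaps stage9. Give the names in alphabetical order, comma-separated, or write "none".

Target stage9 = [15:00, 15:25].
Intermediaries M with M overlaps stage9: none.
Union: none.

none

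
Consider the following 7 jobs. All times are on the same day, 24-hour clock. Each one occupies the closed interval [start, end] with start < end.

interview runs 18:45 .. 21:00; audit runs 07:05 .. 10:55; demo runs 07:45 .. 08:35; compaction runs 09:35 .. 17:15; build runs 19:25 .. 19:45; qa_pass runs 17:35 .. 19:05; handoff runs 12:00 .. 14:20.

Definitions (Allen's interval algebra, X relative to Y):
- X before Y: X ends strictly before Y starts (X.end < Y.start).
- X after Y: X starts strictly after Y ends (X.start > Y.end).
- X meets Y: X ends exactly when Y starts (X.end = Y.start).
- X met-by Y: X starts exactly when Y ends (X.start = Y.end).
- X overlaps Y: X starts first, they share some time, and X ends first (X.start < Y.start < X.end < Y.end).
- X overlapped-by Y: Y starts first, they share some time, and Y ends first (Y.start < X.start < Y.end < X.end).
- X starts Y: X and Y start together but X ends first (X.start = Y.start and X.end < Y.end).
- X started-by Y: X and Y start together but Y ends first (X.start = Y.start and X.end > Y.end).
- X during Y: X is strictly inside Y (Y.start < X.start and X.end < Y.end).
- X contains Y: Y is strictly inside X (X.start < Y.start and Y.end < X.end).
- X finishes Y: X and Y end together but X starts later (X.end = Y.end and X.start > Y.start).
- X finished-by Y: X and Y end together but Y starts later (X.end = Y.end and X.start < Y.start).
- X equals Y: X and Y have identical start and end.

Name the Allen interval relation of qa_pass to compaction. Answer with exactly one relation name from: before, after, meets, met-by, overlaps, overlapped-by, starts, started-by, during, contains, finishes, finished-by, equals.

after

qa_pass = [17:35, 19:05]; compaction = [09:35, 17:15].
Compare endpoints: qa_pass.start > compaction.start, qa_pass.start > compaction.end, qa_pass.end > compaction.start, qa_pass.end > compaction.end.
That pattern is 'after'.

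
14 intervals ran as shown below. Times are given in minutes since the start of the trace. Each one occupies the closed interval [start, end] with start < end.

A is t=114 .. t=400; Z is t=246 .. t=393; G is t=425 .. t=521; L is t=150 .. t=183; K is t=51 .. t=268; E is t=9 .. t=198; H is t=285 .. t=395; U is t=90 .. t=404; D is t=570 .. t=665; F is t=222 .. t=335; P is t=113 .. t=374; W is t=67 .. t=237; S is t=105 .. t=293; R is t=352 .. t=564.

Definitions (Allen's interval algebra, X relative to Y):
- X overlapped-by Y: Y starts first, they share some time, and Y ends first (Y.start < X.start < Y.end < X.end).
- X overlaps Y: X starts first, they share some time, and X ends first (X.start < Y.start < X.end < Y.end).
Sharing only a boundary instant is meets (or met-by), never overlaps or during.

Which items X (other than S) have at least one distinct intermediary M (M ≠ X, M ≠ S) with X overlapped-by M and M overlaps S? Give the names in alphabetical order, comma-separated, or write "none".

Target S = [t=105, t=293].
Intermediaries M with M overlaps S: E, K, W.
Via E — items with X overlapped-by E: A, K, P, U, W.
Via K — items with X overlapped-by K: A, F, P, U, Z.
Via W — items with X overlapped-by W: A, F, P, U.
Union: A, F, K, P, U, W, Z.

A, F, K, P, U, W, Z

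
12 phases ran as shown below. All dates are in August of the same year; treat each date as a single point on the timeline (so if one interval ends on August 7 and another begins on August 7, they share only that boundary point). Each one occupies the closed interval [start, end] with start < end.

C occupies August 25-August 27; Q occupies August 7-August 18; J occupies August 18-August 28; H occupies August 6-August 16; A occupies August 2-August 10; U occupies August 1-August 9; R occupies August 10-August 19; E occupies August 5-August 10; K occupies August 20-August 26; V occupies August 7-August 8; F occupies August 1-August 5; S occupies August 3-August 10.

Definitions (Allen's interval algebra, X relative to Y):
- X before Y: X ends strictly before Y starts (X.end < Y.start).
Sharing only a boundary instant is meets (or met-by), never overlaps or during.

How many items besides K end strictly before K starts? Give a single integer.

9

Target K = [August 20, August 26].
A [August 2, August 10] → before → counts.
C [August 25, August 27] → overlapped-by → no.
E [August 5, August 10] → before → counts.
F [August 1, August 5] → before → counts.
H [August 6, August 16] → before → counts.
J [August 18, August 28] → contains → no.
Q [August 7, August 18] → before → counts.
R [August 10, August 19] → before → counts.
S [August 3, August 10] → before → counts.
U [August 1, August 9] → before → counts.
V [August 7, August 8] → before → counts.
Total: 9.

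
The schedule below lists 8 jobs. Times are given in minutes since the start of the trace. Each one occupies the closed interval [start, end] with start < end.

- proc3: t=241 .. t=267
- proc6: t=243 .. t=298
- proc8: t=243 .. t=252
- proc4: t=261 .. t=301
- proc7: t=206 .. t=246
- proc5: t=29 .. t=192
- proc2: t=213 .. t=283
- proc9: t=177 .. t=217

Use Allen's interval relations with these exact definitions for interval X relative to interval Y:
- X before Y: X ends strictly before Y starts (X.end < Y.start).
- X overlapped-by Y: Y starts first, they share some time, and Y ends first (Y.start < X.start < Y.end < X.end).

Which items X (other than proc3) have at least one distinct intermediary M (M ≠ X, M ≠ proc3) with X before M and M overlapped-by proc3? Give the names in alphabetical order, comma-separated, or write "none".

Target proc3 = [t=241, t=267].
Intermediaries M with M overlapped-by proc3: proc4, proc6.
Via proc4 — items with X before proc4: proc5, proc7, proc8, proc9.
Via proc6 — items with X before proc6: proc5, proc9.
Union: proc5, proc7, proc8, proc9.

proc5, proc7, proc8, proc9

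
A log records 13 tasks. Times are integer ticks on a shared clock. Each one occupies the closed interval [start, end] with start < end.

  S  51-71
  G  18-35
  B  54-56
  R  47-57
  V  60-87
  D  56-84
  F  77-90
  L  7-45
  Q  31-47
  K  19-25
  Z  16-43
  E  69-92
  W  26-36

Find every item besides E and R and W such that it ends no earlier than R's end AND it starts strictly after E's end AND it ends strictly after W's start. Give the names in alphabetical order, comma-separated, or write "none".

Conditions: its end is no earlier than R's end (X.end >= 57) AND its start is strictly after E's end (X.start > 92) AND its end is strictly after W's start (X.end > 26).
B: end 56 >= 57? ✗; start 54 > 92? ✗; end 56 > 26? ✓ → no.
D: end 84 >= 57? ✓; start 56 > 92? ✗; end 84 > 26? ✓ → no.
F: end 90 >= 57? ✓; start 77 > 92? ✗; end 90 > 26? ✓ → no.
G: end 35 >= 57? ✗; start 18 > 92? ✗; end 35 > 26? ✓ → no.
K: end 25 >= 57? ✗; start 19 > 92? ✗; end 25 > 26? ✗ → no.
L: end 45 >= 57? ✗; start 7 > 92? ✗; end 45 > 26? ✓ → no.
Q: end 47 >= 57? ✗; start 31 > 92? ✗; end 47 > 26? ✓ → no.
S: end 71 >= 57? ✓; start 51 > 92? ✗; end 71 > 26? ✓ → no.
V: end 87 >= 57? ✓; start 60 > 92? ✗; end 87 > 26? ✓ → no.
Z: end 43 >= 57? ✗; start 16 > 92? ✗; end 43 > 26? ✓ → no.
Result: none.

none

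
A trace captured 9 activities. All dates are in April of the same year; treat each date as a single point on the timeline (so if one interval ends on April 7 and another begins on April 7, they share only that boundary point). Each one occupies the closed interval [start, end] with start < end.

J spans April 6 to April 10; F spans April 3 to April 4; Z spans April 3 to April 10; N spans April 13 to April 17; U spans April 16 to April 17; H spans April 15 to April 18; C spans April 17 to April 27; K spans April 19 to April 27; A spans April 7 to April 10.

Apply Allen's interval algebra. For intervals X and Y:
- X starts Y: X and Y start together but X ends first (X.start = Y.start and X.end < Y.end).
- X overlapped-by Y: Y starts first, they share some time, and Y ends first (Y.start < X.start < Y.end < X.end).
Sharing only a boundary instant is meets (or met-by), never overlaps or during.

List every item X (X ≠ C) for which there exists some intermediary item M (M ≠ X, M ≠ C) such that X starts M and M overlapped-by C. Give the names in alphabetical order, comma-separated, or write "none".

Target C = [April 17, April 27].
Intermediaries M with M overlapped-by C: none.
Union: none.

none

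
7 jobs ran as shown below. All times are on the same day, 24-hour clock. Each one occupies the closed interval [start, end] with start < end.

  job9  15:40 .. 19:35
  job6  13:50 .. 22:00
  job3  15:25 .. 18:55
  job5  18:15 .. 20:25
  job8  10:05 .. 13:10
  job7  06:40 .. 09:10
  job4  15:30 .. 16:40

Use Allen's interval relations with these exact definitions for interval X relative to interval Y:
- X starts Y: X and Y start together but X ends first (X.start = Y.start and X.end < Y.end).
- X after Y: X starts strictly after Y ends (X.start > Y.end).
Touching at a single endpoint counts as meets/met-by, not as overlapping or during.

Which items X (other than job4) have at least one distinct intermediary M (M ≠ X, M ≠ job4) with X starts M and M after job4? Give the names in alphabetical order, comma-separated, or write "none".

Target job4 = [15:30, 16:40].
Intermediaries M with M after job4: job5.
Via job5 — items with X starts job5: none.
Union: none.

none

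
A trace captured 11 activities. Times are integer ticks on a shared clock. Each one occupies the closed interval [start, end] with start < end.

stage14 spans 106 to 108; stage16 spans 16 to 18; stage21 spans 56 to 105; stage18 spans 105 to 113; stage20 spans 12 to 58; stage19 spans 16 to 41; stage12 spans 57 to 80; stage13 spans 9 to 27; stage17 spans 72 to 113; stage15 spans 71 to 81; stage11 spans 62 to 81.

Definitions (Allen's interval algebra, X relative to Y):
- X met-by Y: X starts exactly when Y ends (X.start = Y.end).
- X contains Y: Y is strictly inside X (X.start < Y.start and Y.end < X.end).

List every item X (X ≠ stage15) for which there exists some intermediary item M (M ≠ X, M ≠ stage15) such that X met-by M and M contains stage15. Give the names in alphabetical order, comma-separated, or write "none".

stage18

Target stage15 = [71, 81].
Intermediaries M with M contains stage15: stage21.
Via stage21 — items with X met-by stage21: stage18.
Union: stage18.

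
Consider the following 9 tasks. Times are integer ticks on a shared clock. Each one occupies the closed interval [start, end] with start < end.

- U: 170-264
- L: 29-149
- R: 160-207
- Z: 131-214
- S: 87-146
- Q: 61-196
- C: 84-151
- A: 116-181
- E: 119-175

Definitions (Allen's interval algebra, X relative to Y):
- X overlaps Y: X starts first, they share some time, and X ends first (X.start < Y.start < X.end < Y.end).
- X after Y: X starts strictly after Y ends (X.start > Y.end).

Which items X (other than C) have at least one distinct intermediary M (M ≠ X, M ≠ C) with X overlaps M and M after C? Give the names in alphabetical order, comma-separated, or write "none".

A, E, Q, R, Z

Target C = [84, 151].
Intermediaries M with M after C: R, U.
Via R — items with X overlaps R: A, E, Q.
Via U — items with X overlaps U: A, E, Q, R, Z.
Union: A, E, Q, R, Z.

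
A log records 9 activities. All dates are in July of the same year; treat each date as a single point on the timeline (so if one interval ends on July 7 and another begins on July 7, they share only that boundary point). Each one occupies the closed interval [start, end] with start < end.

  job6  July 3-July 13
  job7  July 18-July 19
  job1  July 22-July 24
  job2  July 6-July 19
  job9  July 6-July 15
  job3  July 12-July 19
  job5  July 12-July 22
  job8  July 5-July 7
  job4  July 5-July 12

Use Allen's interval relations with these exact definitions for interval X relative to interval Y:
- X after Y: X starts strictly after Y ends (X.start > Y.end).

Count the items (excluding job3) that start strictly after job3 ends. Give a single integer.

1

Target job3 = [July 12, July 19].
job1 [July 22, July 24] → after → counts.
job2 [July 6, July 19] → finished-by → no.
job4 [July 5, July 12] → meets → no.
job5 [July 12, July 22] → started-by → no.
job6 [July 3, July 13] → overlaps → no.
job7 [July 18, July 19] → finishes → no.
job8 [July 5, July 7] → before → no.
job9 [July 6, July 15] → overlaps → no.
Total: 1.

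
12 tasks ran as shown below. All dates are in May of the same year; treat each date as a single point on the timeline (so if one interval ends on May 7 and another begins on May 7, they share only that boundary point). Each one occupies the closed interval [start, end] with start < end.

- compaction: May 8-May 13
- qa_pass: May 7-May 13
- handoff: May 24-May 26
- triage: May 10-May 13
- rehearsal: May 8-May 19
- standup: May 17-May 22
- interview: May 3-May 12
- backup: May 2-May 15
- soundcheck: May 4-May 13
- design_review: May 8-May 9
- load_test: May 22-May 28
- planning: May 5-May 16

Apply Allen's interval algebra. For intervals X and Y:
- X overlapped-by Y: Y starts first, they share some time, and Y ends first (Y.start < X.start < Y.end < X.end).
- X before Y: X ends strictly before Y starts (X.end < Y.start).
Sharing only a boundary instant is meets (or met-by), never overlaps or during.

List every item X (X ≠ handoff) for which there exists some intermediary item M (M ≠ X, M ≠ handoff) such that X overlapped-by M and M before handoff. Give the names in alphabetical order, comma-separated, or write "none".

compaction, planning, qa_pass, rehearsal, soundcheck, standup, triage

Target handoff = [May 24, May 26].
Intermediaries M with M before handoff: backup, compaction, design_review, interview, planning, qa_pass, rehearsal, soundcheck, standup, triage.
Via backup — items with X overlapped-by backup: planning, rehearsal.
Via compaction — items with X overlapped-by compaction: none.
Via design_review — items with X overlapped-by design_review: none.
Via interview — items with X overlapped-by interview: compaction, planning, qa_pass, rehearsal, soundcheck, triage.
Via planning — items with X overlapped-by planning: rehearsal.
Via qa_pass — items with X overlapped-by qa_pass: rehearsal.
Via rehearsal — items with X overlapped-by rehearsal: standup.
Via soundcheck — items with X overlapped-by soundcheck: planning, rehearsal.
Via standup — items with X overlapped-by standup: none.
Via triage — items with X overlapped-by triage: none.
Union: compaction, planning, qa_pass, rehearsal, soundcheck, standup, triage.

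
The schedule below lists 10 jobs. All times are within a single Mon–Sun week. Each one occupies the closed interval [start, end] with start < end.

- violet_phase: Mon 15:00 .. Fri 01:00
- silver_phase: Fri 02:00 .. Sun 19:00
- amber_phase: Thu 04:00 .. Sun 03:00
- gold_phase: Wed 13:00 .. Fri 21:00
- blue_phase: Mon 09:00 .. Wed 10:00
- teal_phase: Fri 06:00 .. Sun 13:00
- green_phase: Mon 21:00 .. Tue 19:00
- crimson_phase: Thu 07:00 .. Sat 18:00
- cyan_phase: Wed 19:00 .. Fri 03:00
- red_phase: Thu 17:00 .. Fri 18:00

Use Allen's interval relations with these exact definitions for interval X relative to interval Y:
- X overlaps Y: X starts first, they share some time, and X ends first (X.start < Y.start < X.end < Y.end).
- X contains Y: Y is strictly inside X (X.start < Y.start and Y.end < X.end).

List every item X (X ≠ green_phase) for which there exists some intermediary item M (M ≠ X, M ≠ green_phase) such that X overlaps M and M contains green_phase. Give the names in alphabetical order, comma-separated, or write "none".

blue_phase

Target green_phase = [Mon 21:00, Tue 19:00].
Intermediaries M with M contains green_phase: blue_phase, violet_phase.
Via blue_phase — items with X overlaps blue_phase: none.
Via violet_phase — items with X overlaps violet_phase: blue_phase.
Union: blue_phase.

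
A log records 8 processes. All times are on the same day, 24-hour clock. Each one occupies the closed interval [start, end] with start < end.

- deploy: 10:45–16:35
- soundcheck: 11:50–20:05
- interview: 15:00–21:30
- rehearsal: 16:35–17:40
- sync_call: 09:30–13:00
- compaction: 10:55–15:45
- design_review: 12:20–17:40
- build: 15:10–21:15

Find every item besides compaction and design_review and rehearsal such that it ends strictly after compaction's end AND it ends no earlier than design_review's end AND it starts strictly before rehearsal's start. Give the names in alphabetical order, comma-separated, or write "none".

Conditions: its end is strictly after compaction's end (X.end > 15:45) AND its end is no earlier than design_review's end (X.end >= 17:40) AND its start is strictly before rehearsal's start (X.start < 16:35).
build: end 21:15 > 15:45? ✓; end 21:15 >= 17:40? ✓; start 15:10 < 16:35? ✓ → yes.
deploy: end 16:35 > 15:45? ✓; end 16:35 >= 17:40? ✗; start 10:45 < 16:35? ✓ → no.
interview: end 21:30 > 15:45? ✓; end 21:30 >= 17:40? ✓; start 15:00 < 16:35? ✓ → yes.
soundcheck: end 20:05 > 15:45? ✓; end 20:05 >= 17:40? ✓; start 11:50 < 16:35? ✓ → yes.
sync_call: end 13:00 > 15:45? ✗; end 13:00 >= 17:40? ✗; start 09:30 < 16:35? ✓ → no.
Result: build, interview, soundcheck.

build, interview, soundcheck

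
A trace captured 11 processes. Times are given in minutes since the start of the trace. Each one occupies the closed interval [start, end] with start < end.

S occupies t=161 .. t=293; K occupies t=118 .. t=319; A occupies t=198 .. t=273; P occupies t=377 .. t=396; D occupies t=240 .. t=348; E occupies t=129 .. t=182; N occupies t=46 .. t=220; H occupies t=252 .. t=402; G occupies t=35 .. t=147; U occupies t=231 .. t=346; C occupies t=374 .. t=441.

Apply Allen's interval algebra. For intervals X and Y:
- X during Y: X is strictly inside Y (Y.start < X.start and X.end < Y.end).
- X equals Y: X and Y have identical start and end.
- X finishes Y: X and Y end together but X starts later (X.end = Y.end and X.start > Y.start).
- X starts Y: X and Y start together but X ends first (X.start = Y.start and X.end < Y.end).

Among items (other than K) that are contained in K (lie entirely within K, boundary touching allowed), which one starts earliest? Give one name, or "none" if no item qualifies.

E

Target K = [t=118, t=319].
A [t=198, t=273] → during → candidate.
C [t=374, t=441] → after → excluded.
D [t=240, t=348] → overlapped-by → excluded.
E [t=129, t=182] → during → candidate.
G [t=35, t=147] → overlaps → excluded.
H [t=252, t=402] → overlapped-by → excluded.
N [t=46, t=220] → overlaps → excluded.
P [t=377, t=396] → after → excluded.
S [t=161, t=293] → during → candidate.
U [t=231, t=346] → overlapped-by → excluded.
Among candidates, earliest start is t=129 → E.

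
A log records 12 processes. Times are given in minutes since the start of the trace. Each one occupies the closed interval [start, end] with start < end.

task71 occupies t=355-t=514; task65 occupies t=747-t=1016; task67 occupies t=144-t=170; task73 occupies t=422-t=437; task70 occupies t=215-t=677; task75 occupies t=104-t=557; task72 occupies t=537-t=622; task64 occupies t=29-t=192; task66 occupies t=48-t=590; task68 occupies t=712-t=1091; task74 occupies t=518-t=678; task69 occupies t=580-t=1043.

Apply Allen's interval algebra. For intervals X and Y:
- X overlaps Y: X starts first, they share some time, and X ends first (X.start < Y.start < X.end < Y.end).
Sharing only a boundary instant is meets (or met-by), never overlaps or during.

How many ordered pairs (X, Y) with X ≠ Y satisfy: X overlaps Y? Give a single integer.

14

Checking all 132 ordered pairs for relation 'overlaps'; matching pairs in alphabetical order:
(task64, task66): task64 overlaps task66 ✓
(task64, task75): task64 overlaps task75 ✓
(task66, task69): task66 overlaps task69 ✓
(task66, task70): task66 overlaps task70 ✓
(task66, task72): task66 overlaps task72 ✓
(task66, task74): task66 overlaps task74 ✓
(task69, task68): task69 overlaps task68 ✓
(task70, task69): task70 overlaps task69 ✓
(task70, task74): task70 overlaps task74 ✓
(task72, task69): task72 overlaps task69 ✓
(task74, task69): task74 overlaps task69 ✓
(task75, task70): task75 overlaps task70 ✓
(task75, task72): task75 overlaps task72 ✓
(task75, task74): task75 overlaps task74 ✓
Count: 14.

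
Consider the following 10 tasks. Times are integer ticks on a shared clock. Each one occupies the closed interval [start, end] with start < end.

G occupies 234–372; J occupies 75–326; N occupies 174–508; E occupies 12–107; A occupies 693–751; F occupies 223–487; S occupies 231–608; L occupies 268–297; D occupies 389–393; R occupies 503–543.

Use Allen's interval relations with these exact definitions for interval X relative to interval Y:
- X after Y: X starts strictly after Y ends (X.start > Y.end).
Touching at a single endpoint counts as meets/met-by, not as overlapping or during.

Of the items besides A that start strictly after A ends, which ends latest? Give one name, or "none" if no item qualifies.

Target A = [693, 751].
D [389, 393] → before → excluded.
E [12, 107] → before → excluded.
F [223, 487] → before → excluded.
G [234, 372] → before → excluded.
J [75, 326] → before → excluded.
L [268, 297] → before → excluded.
N [174, 508] → before → excluded.
R [503, 543] → before → excluded.
S [231, 608] → before → excluded.
No candidates → none.

none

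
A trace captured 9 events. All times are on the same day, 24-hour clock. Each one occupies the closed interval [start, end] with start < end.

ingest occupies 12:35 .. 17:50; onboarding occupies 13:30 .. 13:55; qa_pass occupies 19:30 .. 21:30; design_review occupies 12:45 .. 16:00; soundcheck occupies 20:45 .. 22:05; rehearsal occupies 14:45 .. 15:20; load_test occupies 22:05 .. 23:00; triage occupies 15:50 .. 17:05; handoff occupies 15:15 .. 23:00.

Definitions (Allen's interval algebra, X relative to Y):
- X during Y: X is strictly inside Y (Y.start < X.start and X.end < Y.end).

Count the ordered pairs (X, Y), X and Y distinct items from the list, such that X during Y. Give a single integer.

9

Checking all 72 ordered pairs for relation 'during'; matching pairs in alphabetical order:
(design_review, ingest): design_review during ingest ✓
(onboarding, design_review): onboarding during design_review ✓
(onboarding, ingest): onboarding during ingest ✓
(qa_pass, handoff): qa_pass during handoff ✓
(rehearsal, design_review): rehearsal during design_review ✓
(rehearsal, ingest): rehearsal during ingest ✓
(soundcheck, handoff): soundcheck during handoff ✓
(triage, handoff): triage during handoff ✓
(triage, ingest): triage during ingest ✓
Count: 9.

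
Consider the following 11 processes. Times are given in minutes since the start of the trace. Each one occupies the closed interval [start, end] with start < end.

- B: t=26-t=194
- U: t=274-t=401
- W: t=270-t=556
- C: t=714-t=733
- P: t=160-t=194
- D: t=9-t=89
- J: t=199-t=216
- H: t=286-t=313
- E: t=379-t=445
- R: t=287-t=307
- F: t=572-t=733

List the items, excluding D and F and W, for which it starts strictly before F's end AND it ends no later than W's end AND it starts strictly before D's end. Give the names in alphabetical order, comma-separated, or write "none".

B

Conditions: its start is strictly before F's end (X.start < t=733) AND its end is no later than W's end (X.end <= t=556) AND its start is strictly before D's end (X.start < t=89).
B: start t=26 < t=733? ✓; end t=194 <= t=556? ✓; start t=26 < t=89? ✓ → yes.
C: start t=714 < t=733? ✓; end t=733 <= t=556? ✗; start t=714 < t=89? ✗ → no.
E: start t=379 < t=733? ✓; end t=445 <= t=556? ✓; start t=379 < t=89? ✗ → no.
H: start t=286 < t=733? ✓; end t=313 <= t=556? ✓; start t=286 < t=89? ✗ → no.
J: start t=199 < t=733? ✓; end t=216 <= t=556? ✓; start t=199 < t=89? ✗ → no.
P: start t=160 < t=733? ✓; end t=194 <= t=556? ✓; start t=160 < t=89? ✗ → no.
R: start t=287 < t=733? ✓; end t=307 <= t=556? ✓; start t=287 < t=89? ✗ → no.
U: start t=274 < t=733? ✓; end t=401 <= t=556? ✓; start t=274 < t=89? ✗ → no.
Result: B.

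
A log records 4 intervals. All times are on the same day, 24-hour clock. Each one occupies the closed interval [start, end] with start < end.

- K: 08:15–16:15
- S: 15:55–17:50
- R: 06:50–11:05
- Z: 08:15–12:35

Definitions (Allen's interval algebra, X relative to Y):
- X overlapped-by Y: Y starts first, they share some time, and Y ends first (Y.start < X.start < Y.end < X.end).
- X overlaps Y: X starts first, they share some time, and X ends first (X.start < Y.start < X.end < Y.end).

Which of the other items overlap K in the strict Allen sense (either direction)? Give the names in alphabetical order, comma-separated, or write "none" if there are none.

Target K = [08:15, 16:15].
R [06:50, 11:05] → overlaps → yes.
S [15:55, 17:50] → overlapped-by → yes.
Z [08:15, 12:35] → starts → no.
Result: R, S.

R, S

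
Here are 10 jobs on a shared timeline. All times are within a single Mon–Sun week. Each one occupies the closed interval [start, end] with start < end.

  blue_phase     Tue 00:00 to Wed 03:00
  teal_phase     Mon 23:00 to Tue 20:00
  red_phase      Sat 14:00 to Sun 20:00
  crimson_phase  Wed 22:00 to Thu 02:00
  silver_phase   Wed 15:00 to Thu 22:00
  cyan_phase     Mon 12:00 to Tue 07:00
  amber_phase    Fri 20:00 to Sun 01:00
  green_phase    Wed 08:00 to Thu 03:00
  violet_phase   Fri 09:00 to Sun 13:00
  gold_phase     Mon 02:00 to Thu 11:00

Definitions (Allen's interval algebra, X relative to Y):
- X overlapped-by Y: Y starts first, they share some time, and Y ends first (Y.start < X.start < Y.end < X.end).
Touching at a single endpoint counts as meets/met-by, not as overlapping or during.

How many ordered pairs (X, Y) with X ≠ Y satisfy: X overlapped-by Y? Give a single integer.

7

Checking all 90 ordered pairs for relation 'overlapped-by'; matching pairs in alphabetical order:
(blue_phase, cyan_phase): blue_phase overlapped-by cyan_phase ✓
(blue_phase, teal_phase): blue_phase overlapped-by teal_phase ✓
(red_phase, amber_phase): red_phase overlapped-by amber_phase ✓
(red_phase, violet_phase): red_phase overlapped-by violet_phase ✓
(silver_phase, gold_phase): silver_phase overlapped-by gold_phase ✓
(silver_phase, green_phase): silver_phase overlapped-by green_phase ✓
(teal_phase, cyan_phase): teal_phase overlapped-by cyan_phase ✓
Count: 7.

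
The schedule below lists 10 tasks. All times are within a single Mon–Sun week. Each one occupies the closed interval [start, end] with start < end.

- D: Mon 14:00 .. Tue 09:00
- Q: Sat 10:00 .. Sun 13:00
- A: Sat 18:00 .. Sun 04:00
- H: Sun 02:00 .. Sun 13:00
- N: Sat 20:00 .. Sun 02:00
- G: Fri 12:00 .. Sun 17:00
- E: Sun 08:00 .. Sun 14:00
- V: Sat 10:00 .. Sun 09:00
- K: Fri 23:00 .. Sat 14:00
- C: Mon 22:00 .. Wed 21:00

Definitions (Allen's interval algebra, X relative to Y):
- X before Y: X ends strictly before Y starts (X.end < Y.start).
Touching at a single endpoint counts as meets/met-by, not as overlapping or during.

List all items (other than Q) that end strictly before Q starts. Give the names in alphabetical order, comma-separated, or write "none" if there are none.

C, D

Target Q = [Sat 10:00, Sun 13:00].
A [Sat 18:00, Sun 04:00] → during → no.
C [Mon 22:00, Wed 21:00] → before → yes.
D [Mon 14:00, Tue 09:00] → before → yes.
E [Sun 08:00, Sun 14:00] → overlapped-by → no.
G [Fri 12:00, Sun 17:00] → contains → no.
H [Sun 02:00, Sun 13:00] → finishes → no.
K [Fri 23:00, Sat 14:00] → overlaps → no.
N [Sat 20:00, Sun 02:00] → during → no.
V [Sat 10:00, Sun 09:00] → starts → no.
Result: C, D.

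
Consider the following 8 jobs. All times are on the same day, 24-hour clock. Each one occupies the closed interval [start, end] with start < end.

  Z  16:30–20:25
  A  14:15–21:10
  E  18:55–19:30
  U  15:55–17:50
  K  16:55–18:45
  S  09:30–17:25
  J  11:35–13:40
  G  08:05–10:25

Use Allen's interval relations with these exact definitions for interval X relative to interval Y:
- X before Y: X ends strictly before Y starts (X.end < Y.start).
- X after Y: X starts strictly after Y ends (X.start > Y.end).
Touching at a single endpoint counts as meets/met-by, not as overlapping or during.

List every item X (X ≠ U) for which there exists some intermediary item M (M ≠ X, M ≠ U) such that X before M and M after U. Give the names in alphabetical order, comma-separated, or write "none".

G, J, K, S

Target U = [15:55, 17:50].
Intermediaries M with M after U: E.
Via E — items with X before E: G, J, K, S.
Union: G, J, K, S.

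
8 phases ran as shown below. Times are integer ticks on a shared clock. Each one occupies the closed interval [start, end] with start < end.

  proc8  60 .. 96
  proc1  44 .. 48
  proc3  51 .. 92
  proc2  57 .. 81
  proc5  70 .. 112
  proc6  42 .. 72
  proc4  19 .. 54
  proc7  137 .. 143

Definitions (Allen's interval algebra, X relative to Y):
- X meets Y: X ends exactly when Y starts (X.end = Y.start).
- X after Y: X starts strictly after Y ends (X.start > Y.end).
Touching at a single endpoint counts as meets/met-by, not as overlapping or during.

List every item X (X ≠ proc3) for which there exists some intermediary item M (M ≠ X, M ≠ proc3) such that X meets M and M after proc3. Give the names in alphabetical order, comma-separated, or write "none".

Target proc3 = [51, 92].
Intermediaries M with M after proc3: proc7.
Via proc7 — items with X meets proc7: none.
Union: none.

none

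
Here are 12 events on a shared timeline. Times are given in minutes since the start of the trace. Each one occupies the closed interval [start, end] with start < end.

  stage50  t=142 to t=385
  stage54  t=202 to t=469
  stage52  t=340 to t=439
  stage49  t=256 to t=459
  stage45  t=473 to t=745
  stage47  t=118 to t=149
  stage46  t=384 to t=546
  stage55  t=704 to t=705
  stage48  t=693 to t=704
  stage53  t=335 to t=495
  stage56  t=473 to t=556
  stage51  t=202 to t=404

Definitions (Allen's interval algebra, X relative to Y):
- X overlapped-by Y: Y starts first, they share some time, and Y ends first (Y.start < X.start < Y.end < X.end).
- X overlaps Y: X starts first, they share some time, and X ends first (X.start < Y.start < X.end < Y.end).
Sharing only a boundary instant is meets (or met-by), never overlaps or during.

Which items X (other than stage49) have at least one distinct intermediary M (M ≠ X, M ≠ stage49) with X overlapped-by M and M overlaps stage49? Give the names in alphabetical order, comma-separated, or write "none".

stage46, stage51, stage52, stage53, stage54

Target stage49 = [t=256, t=459].
Intermediaries M with M overlaps stage49: stage50, stage51.
Via stage50 — items with X overlapped-by stage50: stage46, stage51, stage52, stage53, stage54.
Via stage51 — items with X overlapped-by stage51: stage46, stage52, stage53.
Union: stage46, stage51, stage52, stage53, stage54.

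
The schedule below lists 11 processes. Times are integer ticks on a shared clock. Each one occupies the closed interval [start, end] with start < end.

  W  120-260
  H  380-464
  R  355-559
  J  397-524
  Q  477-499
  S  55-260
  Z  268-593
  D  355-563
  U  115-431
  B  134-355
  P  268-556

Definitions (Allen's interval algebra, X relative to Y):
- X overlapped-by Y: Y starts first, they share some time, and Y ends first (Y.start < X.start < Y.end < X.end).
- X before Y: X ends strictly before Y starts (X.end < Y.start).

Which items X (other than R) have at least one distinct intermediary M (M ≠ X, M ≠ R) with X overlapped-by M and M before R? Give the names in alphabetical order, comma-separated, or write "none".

Target R = [355, 559].
Intermediaries M with M before R: S, W.
Via S — items with X overlapped-by S: B, U.
Via W — items with X overlapped-by W: B.
Union: B, U.

B, U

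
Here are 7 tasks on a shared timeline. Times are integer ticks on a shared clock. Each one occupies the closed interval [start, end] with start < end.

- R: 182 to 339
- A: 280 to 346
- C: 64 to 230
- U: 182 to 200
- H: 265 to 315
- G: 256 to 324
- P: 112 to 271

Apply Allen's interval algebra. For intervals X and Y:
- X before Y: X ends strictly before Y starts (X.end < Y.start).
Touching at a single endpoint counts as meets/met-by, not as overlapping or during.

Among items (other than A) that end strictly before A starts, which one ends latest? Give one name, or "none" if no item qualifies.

P

Target A = [280, 346].
C [64, 230] → before → candidate.
G [256, 324] → overlaps → excluded.
H [265, 315] → overlaps → excluded.
P [112, 271] → before → candidate.
R [182, 339] → overlaps → excluded.
U [182, 200] → before → candidate.
Among candidates, latest end is 271 → P.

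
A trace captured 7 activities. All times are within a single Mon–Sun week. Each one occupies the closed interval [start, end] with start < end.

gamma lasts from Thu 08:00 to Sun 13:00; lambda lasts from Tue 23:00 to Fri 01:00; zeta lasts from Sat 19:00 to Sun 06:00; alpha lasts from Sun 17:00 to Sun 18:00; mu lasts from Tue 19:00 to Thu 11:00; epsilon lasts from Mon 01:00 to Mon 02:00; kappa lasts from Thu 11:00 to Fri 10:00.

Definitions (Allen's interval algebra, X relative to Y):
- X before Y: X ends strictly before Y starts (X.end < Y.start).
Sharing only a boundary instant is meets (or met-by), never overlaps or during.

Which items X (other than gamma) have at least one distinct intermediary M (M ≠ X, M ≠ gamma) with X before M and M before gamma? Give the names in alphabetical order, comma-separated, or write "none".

Target gamma = [Thu 08:00, Sun 13:00].
Intermediaries M with M before gamma: epsilon.
Via epsilon — items with X before epsilon: none.
Union: none.

none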